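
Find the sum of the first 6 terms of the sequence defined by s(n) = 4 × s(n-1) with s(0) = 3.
Computing the sequence terms: 3, 12, 48, 192, 768, 3072
Adding these values together:

4095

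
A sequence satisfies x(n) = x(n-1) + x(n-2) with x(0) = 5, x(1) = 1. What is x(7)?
Computing the sequence terms:
5, 1, 6, 7, 13, 20, 33, 53

53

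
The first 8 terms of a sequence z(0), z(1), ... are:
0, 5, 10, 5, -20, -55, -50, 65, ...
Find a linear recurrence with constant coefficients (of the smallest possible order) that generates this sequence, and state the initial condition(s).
Look for the lowest-order linear relation among consecutive terms.
Observation: z(n) - 2·z(n-1) - (-3)·z(n-2) = 0 holds for the shown terms, and no order-1 relation z(n) = α·z(n-1) + β fits.
Check at n=3: 2·10 + (-3)·5 = 5. ✓

z(n) = 2z(n-1) - 3z(n-2), z(0) = 0, z(1) = 5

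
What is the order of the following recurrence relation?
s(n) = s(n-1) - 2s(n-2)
The order is the largest lag k for which s(n-k) appears. Here the deepest term is s(n-2), so the order is 2.

Order 2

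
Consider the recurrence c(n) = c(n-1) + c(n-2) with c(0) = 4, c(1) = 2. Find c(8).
Computing the sequence terms:
4, 2, 6, 8, 14, 22, 36, 58, 94

94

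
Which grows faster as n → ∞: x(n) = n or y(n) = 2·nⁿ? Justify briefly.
Comparing growth rates:
Growth-rate hierarchy: log n ≺ any polynomial ≺ any exponential cⁿ (c>1) ≺ n! ≺ nⁿ.
super-exponential nⁿ dominates polynomial degree 1 asymptotically.

y(n) grows faster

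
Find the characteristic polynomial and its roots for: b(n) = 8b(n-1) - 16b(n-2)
Substitute b(n) = rⁿ and divide through by rⁿ⁻²: r² - 8r + 16 = 0
Factor: (r - 4)² = 0, so r = 4 (double root).
General solution: b(n) = (A + Bn)·4ⁿ

Characteristic: r² - 8r + 16 = 0, Roots: r = 4 (double root)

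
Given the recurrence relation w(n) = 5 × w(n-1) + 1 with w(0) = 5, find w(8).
Computing step by step:
w(0) = 5
w(1) = 5 × 5 + 1 = 26
w(2) = 5 × 26 + 1 = 131
w(3) = 5 × 131 + 1 = 656
w(4) = 5 × 656 + 1 = 3281
w(5) = 5 × 3281 + 1 = 16406
w(6) = 5 × 16406 + 1 = 82031
w(7) = 5 × 82031 + 1 = 410156
w(8) = 5 × 410156 + 1 = 2050781

2050781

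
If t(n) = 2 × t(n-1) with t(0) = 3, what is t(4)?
Computing step by step:
t(0) = 3
t(1) = 2 × 3 = 6
t(2) = 2 × 6 = 12
t(3) = 2 × 12 = 24
t(4) = 2 × 24 = 48

48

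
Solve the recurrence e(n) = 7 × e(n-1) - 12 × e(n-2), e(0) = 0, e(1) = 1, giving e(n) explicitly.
Recurrence: e(n) = 7 × e(n-1) - 12 × e(n-2), initial: e(0) = 0, e(1) = 1.
Characteristic equation: r² - 7r + 12 = 0, which factors as (r - 4)(r - 3) = 0, so r = 4, 3. General solution e(n) = A·4ⁿ + B·3ⁿ. From e(0) = 0: A + B = 0. From e(1) = 1: 4A + 3B = 1. Solving gives A = 1, B = -1.

e(n) = 4ⁿ - 3ⁿ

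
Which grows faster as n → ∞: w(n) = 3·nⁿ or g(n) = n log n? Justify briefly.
Comparing growth rates:
Growth-rate hierarchy: log n ≺ any polynomial ≺ any exponential cⁿ (c>1) ≺ n! ≺ nⁿ.
super-exponential nⁿ dominates polynomial degree 1 (with log factor) asymptotically.

w(n) grows faster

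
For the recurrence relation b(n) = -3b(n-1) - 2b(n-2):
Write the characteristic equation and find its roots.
Substitute b(n) = rⁿ and divide through by rⁿ⁻²: r² + 3r + 2 = 0
Factor: (r + 1)(r + 2) = 0, so r = -1, -2.
General solution: b(n) = A·(-1)ⁿ + B·(-2)ⁿ

Characteristic: r² + 3r + 2 = 0, Roots: r = -1, -2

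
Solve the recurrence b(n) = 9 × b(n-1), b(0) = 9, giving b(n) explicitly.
Recurrence: b(n) = 9 × b(n-1), initial: b(0) = 9.
Each term is 9 times the previous, so this is geometric with ratio 9. After n steps: b(n) = b(0)·9ⁿ = 9·9ⁿ.

b(n) = 9·9ⁿ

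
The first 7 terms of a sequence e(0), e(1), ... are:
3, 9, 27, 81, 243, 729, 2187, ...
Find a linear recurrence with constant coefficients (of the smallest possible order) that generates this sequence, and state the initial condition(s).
Look for the lowest-order linear relation among consecutive terms.
Observation: each term is 3× the previous.
Check at n=2: 3·9 = 27. ✓

e(n) = 3 × e(n-1), e(0) = 3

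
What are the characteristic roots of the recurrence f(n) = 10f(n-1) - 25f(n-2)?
Substitute f(n) = rⁿ and divide through by rⁿ⁻²: r² - 10r + 25 = 0
Factor: (r - 5)² = 0, so r = 5 (double root).
General solution: f(n) = (A + Bn)·5ⁿ

Characteristic: r² - 10r + 25 = 0, Roots: r = 5 (double root)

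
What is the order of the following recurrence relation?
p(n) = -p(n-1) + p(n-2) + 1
The order is the largest lag k for which p(n-k) appears. Here the deepest term is p(n-2) (the 1 term is non-homogeneous and does not affect the order), so the order is 2.

Order 2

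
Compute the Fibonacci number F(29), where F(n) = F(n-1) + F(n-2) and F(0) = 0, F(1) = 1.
Computing the sequence terms:
0, 1, 1, 2, 3, 5, 8, 13, 21, 34, 55, 89, 144, 233, 377, 610, 987, 1597, 2584, 4181, 6765, 10946, 17711, 28657, 46368, 75025, 121393, 196418, 317811, 514229

514229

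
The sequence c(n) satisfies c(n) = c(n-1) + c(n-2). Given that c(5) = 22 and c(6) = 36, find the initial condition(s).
Work backwards using c(k) = c(k+2) - c(k+1):
c(4) = c(6) - c(5) = 36 - 22 = 14
c(3) = c(5) - c(4) = 22 - 14 = 8
c(2) = c(4) - c(3) = 14 - 8 = 6
c(1) = c(3) - c(2) = 8 - 6 = 2
c(0) = c(2) - c(1) = 6 - 2 = 4

c(0) = 4, c(1) = 2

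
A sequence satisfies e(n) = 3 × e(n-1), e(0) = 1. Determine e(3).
Computing step by step:
e(0) = 1
e(1) = 3 × 1 = 3
e(2) = 3 × 3 = 9
e(3) = 3 × 9 = 27

27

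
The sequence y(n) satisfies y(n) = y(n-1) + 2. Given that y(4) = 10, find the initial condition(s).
y(4) = y(0) + 4·2, so y(0) = 10 - 8 = 2.

y(0) = 2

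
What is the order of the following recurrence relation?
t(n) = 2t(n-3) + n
The order is the largest lag k for which t(n-k) appears. Here the deepest term is t(n-3) (the n term is non-homogeneous and does not affect the order), so the order is 3.

Order 3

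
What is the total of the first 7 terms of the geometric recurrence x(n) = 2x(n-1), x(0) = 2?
Computing the sequence terms: 2, 4, 8, 16, 32, 64, 128
Adding these values together:

254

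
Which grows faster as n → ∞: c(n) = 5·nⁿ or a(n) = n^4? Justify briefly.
Comparing growth rates:
Growth-rate hierarchy: log n ≺ any polynomial ≺ any exponential cⁿ (c>1) ≺ n! ≺ nⁿ.
super-exponential nⁿ dominates polynomial degree 4 asymptotically.

c(n) grows faster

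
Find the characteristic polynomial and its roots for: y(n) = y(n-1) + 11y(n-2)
Substitute y(n) = rⁿ and divide through by rⁿ⁻²: r² - r - 11 = 0
Discriminant: 1² + 4·11 = 45, not a perfect square, so by the quadratic formula r = (1 ± √45)/2.
General solution: y(n) = A·r₁ⁿ + B·r₂ⁿ where r₁,r₂ = (1 ± √45)/2

Characteristic: r² - r - 11 = 0, Roots: r = (1 ± √45)/2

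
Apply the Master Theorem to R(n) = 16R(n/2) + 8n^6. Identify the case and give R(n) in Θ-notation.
Master Theorem template: R(n) = a·R(n/b) + f(n).
Here: a=16, b=2, f(n)=8n^6
Compute log_b(a) = log_2(16) = 4.
f(n) = 8n^6 = Ω(n^(4+ε)) with ε = 2, and the regularity condition holds (a·f(n/b) = (a/b^6)·f(n) with a/b^6 = 2^-2 < 1). Case 3: R(n) = Θ(f(n)) = Θ(n^6).

Case 3: R(n) = Θ(n^6)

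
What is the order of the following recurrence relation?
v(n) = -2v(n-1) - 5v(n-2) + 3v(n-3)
The order is the largest lag k for which v(n-k) appears. Here the deepest term is v(n-3), so the order is 3.

Order 3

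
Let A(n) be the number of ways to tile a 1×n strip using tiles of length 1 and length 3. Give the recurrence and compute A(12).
Condition on the last tile: it has length 1 (leaving a 1×(n-1) strip) or length 3 (leaving a 1×(n-3) strip), so A(n) = A(n-1) + A(n-3) (order-3 linear recurrence).
For 0 ≤ i < 3 only unit tiles fit, so A(i) = 1.
Iterating the recurrence: A(3) = 2, A(4) = 3, A(5) = 4, A(6) = 6, A(7) = 9, A(8) = 13, A(9) = 19, A(10) = 28, A(11) = 41, A(12) = 60.

A(n) = A(n-1) + A(n-3), with A(i) = 1 for 0 ≤ i < 3; A(12) = 60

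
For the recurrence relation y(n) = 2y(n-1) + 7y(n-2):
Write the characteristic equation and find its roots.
Substitute y(n) = rⁿ and divide through by rⁿ⁻²: r² - 2r - 7 = 0
Discriminant: 2² + 4·7 = 32, not a perfect square, so by the quadratic formula r = (2 ± √32)/2.
General solution: y(n) = A·r₁ⁿ + B·r₂ⁿ where r₁,r₂ = (2 ± √32)/2

Characteristic: r² - 2r - 7 = 0, Roots: r = (2 ± √32)/2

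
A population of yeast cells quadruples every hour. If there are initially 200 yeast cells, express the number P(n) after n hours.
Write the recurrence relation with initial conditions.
Each hour multiplies the count by 4, so the count after n hours depends only on the count after n-1 hours: P(n) = 4 × P(n-1). The starting count gives P(0) = 200.
Unrolling n times gives the closed form P(n) = 200 × 4ⁿ.

P(n) = 4 × P(n-1), P(0) = 200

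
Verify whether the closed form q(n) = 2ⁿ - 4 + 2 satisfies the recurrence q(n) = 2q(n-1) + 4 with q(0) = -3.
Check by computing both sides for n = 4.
From the recurrence with q(0) = -3:
  q(0) = -3, q(1) = -2, q(2) = 0, q(3) = 4, q(4) = 12
  so the recurrence gives q(4) = 12.
From the proposed closed form q(n) = 2ⁿ - 4 + 2:
  q(4) = 14.
The recurrence gives 12 but the closed form gives 14, so the closed form does not satisfy the recurrence.

No, the closed form is incorrect.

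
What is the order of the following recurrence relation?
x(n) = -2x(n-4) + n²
The order is the largest lag k for which x(n-k) appears. Here the deepest term is x(n-4) (the n² term is non-homogeneous and does not affect the order), so the order is 4.

Order 4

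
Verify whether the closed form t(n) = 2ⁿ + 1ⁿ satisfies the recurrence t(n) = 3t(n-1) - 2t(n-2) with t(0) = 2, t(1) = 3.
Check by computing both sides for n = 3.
From the recurrence with t(0) = 2, t(1) = 3:
  t(0) = 2, t(1) = 3, t(2) = 5, t(3) = 9
  so the recurrence gives t(3) = 9.
From the proposed closed form t(n) = 2ⁿ + 1ⁿ:
  t(3) = 9.
Both sides give 9 at n = 3, and the initial condition(s) match, so the closed form is consistent.

Yes, the closed form is correct.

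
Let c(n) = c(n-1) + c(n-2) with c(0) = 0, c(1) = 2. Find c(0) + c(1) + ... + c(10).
Computing the sequence terms: 0, 2, 2, 4, 6, 10, 16, 26, 42, 68, 110
Adding these values together:

286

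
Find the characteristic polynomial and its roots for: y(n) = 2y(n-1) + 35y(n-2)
Substitute y(n) = rⁿ and divide through by rⁿ⁻²: r² - 2r - 35 = 0
Factor: (r + 5)(r - 7) = 0, so r = -5, 7.
General solution: y(n) = A·(-5)ⁿ + B·7ⁿ

Characteristic: r² - 2r - 35 = 0, Roots: r = -5, 7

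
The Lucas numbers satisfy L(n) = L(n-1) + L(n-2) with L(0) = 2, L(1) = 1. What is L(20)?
Computing the sequence terms:
2, 1, 3, 4, 7, 11, 18, 29, 47, 76, 123, 199, 322, 521, 843, 1364, 2207, 3571, 5778, 9349, 15127

15127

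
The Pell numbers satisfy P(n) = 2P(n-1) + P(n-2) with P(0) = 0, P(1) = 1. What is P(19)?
Computing the sequence terms:
0, 1, 2, 5, 12, 29, 70, 169, 408, 985, 2378, 5741, 13860, 33461, 80782, 195025, 470832, 1136689, 2744210, 6625109

6625109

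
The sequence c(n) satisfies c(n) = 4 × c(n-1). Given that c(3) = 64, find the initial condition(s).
In general c(n) = 4ⁿ · c(0). At n = 3: c(0) = c(3) / 4^3 = 64 / 64 = 1.

c(0) = 1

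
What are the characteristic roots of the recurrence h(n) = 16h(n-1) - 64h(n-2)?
Substitute h(n) = rⁿ and divide through by rⁿ⁻²: r² - 16r + 64 = 0
Factor: (r - 8)² = 0, so r = 8 (double root).
General solution: h(n) = (A + Bn)·8ⁿ

Characteristic: r² - 16r + 64 = 0, Roots: r = 8 (double root)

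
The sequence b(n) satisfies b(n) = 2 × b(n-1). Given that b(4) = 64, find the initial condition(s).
In general b(n) = 2ⁿ · b(0). At n = 4: b(0) = b(4) / 2^4 = 64 / 16 = 4.

b(0) = 4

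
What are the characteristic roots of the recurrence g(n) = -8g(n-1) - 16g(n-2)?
Substitute g(n) = rⁿ and divide through by rⁿ⁻²: r² + 8r + 16 = 0
Factor: (r + 4)² = 0, so r = -4 (double root).
General solution: g(n) = (A + Bn)·(-4)ⁿ

Characteristic: r² + 8r + 16 = 0, Roots: r = -4 (double root)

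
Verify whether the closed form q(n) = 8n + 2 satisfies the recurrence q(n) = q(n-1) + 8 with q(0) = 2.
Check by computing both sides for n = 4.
From the recurrence with q(0) = 2:
  q(0) = 2, q(1) = 10, q(2) = 18, q(3) = 26, q(4) = 34
  so the recurrence gives q(4) = 34.
From the proposed closed form q(n) = 8n + 2:
  q(4) = 34.
Both sides give 34 at n = 4, and the initial condition(s) match, so the closed form is consistent.

Yes, the closed form is correct.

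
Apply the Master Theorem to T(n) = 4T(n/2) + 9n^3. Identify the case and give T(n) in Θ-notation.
Master Theorem template: T(n) = a·T(n/b) + f(n).
Here: a=4, b=2, f(n)=9n^3
Compute log_b(a) = log_2(4) = 2.
f(n) = 9n^3 = Ω(n^(2+ε)) with ε = 1, and the regularity condition holds (a·f(n/b) = (a/b^3)·f(n) with a/b^3 = 2^-1 < 1). Case 3: T(n) = Θ(f(n)) = Θ(n^3).

Case 3: T(n) = Θ(n^3)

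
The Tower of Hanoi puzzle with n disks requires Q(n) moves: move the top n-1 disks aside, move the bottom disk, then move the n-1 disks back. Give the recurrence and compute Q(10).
Moving n disks = move the top n-1 disks aside (Q(n-1) moves) + move the largest disk (1 move) + move the n-1 disks back on top (Q(n-1) moves), so Q(n) = 2Q(n-1) + 1, with Q(1) = 1 (a single disk takes one move).
First terms: 1, 3, 7, 15, 31, 63, … — each is one less than a power of 2. Indeed Q(n) + 1 = 2(Q(n-1) + 1) with Q(1) + 1 = 2, so Q(n) + 1 = 2ⁿ and Q(n) = 2ⁿ - 1.
Hence Q(10) = 2^10 - 1 = 1024 - 1 = 1023.

Q(n) = 2Q(n-1) + 1, Q(1) = 1; Q(10) = 1023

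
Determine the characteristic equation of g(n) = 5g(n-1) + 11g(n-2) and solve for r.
Substitute g(n) = rⁿ and divide through by rⁿ⁻²: r² - 5r - 11 = 0
Discriminant: 5² + 4·11 = 69, not a perfect square, so by the quadratic formula r = (5 ± √69)/2.
General solution: g(n) = A·r₁ⁿ + B·r₂ⁿ where r₁,r₂ = (5 ± √69)/2

Characteristic: r² - 5r - 11 = 0, Roots: r = (5 ± √69)/2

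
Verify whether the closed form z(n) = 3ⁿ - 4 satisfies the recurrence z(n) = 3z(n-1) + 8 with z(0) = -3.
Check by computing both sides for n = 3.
From the recurrence with z(0) = -3:
  z(0) = -3, z(1) = -1, z(2) = 5, z(3) = 23
  so the recurrence gives z(3) = 23.
From the proposed closed form z(n) = 3ⁿ - 4:
  z(3) = 23.
Both sides give 23 at n = 3, and the initial condition(s) match, so the closed form is consistent.

Yes, the closed form is correct.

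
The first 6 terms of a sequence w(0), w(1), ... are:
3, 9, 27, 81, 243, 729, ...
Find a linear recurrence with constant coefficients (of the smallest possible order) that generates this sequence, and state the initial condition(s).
Look for the lowest-order linear relation among consecutive terms.
Observation: each term is 3× the previous.
Check at n=2: 3·9 = 27. ✓

w(n) = 3 × w(n-1), w(0) = 3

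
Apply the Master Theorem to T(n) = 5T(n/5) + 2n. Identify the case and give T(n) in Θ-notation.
Master Theorem template: T(n) = a·T(n/b) + f(n).
Here: a=5, b=5, f(n)=2n
Compute log_b(a) = log_5(5) = 1.
f(n) = 2n = Θ(n). Case 2: T(n) = Θ(n log n).

Case 2: T(n) = Θ(n log n)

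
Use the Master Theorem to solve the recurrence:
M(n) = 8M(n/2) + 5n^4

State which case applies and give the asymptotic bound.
Master Theorem template: M(n) = a·M(n/b) + f(n).
Here: a=8, b=2, f(n)=5n^4
Compute log_b(a) = log_2(8) = 3.
f(n) = 5n^4 = Ω(n^(3+ε)) with ε = 1, and the regularity condition holds (a·f(n/b) = (a/b^4)·f(n) with a/b^4 = 2^-1 < 1). Case 3: M(n) = Θ(f(n)) = Θ(n^4).

Case 3: M(n) = Θ(n^4)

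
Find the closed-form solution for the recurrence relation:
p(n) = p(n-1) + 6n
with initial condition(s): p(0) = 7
Recurrence: p(n) = p(n-1) + 6n, initial: p(0) = 7.
Telescoping: p(n) = p(0) + 6·Σᵢ₌₁ⁿ i = 7 + 6·n(n+1)/2.

p(n) = 6·n(n+1)/2 + 7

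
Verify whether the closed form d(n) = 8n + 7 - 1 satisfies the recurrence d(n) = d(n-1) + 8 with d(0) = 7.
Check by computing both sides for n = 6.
From the recurrence with d(0) = 7:
  d(0) = 7, d(1) = 15, d(2) = 23, d(3) = 31, d(4) = 39, d(5) = 47, d(6) = 55
  so the recurrence gives d(6) = 55.
From the proposed closed form d(n) = 8n + 7 - 1:
  d(6) = 54.
The recurrence gives 55 but the closed form gives 54, so the closed form does not satisfy the recurrence.

No, the closed form is incorrect.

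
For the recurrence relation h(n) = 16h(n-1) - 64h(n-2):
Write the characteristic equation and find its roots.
Substitute h(n) = rⁿ and divide through by rⁿ⁻²: r² - 16r + 64 = 0
Factor: (r - 8)² = 0, so r = 8 (double root).
General solution: h(n) = (A + Bn)·8ⁿ

Characteristic: r² - 16r + 64 = 0, Roots: r = 8 (double root)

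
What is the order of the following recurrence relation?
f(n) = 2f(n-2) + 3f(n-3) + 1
The order is the largest lag k for which f(n-k) appears. Here the deepest term is f(n-3) (the 1 term is non-homogeneous and does not affect the order), so the order is 3.

Order 3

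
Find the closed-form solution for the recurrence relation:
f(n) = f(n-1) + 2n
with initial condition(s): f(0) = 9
Recurrence: f(n) = f(n-1) + 2n, initial: f(0) = 9.
Telescoping: f(n) = f(0) + 2·Σᵢ₌₁ⁿ i = 9 + 2·n(n+1)/2.

f(n) = 2·n(n+1)/2 + 9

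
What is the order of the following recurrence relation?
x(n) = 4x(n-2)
The order is the largest lag k for which x(n-k) appears. Here the deepest term is x(n-2), so the order is 2.

Order 2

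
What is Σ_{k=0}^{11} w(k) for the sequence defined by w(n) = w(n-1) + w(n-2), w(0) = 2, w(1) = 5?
Computing the sequence terms: 2, 5, 7, 12, 19, 31, 50, 81, 131, 212, 343, 555
Adding these values together:

1448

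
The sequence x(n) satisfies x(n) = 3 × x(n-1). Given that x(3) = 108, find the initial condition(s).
In general x(n) = 3ⁿ · x(0). At n = 3: x(0) = x(3) / 3^3 = 108 / 27 = 4.

x(0) = 4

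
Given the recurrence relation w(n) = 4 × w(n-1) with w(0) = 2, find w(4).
Computing step by step:
w(0) = 2
w(1) = 4 × 2 = 8
w(2) = 4 × 8 = 32
w(3) = 4 × 32 = 128
w(4) = 4 × 128 = 512

512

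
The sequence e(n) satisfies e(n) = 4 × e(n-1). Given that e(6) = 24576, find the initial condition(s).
In general e(n) = 4ⁿ · e(0). At n = 6: e(0) = e(6) / 4^6 = 24576 / 4096 = 6.

e(0) = 6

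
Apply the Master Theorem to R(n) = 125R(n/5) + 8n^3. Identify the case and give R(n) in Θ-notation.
Master Theorem template: R(n) = a·R(n/b) + f(n).
Here: a=125, b=5, f(n)=8n^3
Compute log_b(a) = log_5(125) = 3.
f(n) = 8n^3 = Θ(n^3). Case 2: R(n) = Θ(n^3 log n).

Case 2: R(n) = Θ(n^3 log n)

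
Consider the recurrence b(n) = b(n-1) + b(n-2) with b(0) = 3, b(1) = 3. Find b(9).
Computing the sequence terms:
3, 3, 6, 9, 15, 24, 39, 63, 102, 165

165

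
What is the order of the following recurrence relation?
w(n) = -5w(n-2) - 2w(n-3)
The order is the largest lag k for which w(n-k) appears. Here the deepest term is w(n-3), so the order is 3.

Order 3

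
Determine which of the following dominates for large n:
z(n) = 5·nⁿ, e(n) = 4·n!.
Comparing growth rates:
Growth-rate hierarchy: log n ≺ any polynomial ≺ any exponential cⁿ (c>1) ≺ n! ≺ nⁿ.
super-exponential nⁿ dominates factorial asymptotically.

z(n) grows faster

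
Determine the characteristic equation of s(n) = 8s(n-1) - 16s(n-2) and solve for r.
Substitute s(n) = rⁿ and divide through by rⁿ⁻²: r² - 8r + 16 = 0
Factor: (r - 4)² = 0, so r = 4 (double root).
General solution: s(n) = (A + Bn)·4ⁿ

Characteristic: r² - 8r + 16 = 0, Roots: r = 4 (double root)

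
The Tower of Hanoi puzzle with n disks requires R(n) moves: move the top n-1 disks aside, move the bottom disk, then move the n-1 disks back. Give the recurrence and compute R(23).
Moving n disks = move the top n-1 disks aside (R(n-1) moves) + move the largest disk (1 move) + move the n-1 disks back on top (R(n-1) moves), so R(n) = 2R(n-1) + 1, with R(1) = 1 (a single disk takes one move).
First terms: 1, 3, 7, 15, 31, 63, … — each is one less than a power of 2. Indeed R(n) + 1 = 2(R(n-1) + 1) with R(1) + 1 = 2, so R(n) + 1 = 2ⁿ and R(n) = 2ⁿ - 1.
Hence R(23) = 2^23 - 1 = 8388608 - 1 = 8388607.

R(n) = 2R(n-1) + 1, R(1) = 1; R(23) = 8388607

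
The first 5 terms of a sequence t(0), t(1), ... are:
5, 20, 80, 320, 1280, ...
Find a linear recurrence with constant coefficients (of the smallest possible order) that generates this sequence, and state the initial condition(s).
Look for the lowest-order linear relation among consecutive terms.
Observation: each term is 4× the previous.
Check at n=2: 4·20 = 80. ✓

t(n) = 4 × t(n-1), t(0) = 5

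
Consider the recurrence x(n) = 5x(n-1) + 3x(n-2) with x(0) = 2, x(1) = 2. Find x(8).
Computing the sequence terms:
2, 2, 16, 86, 478, 2648, 14674, 81314, 450592

450592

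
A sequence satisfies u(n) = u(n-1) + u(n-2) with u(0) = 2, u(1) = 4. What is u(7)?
Computing the sequence terms:
2, 4, 6, 10, 16, 26, 42, 68

68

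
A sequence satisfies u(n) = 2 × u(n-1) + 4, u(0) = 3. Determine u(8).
Computing step by step:
u(0) = 3
u(1) = 2 × 3 + 4 = 10
u(2) = 2 × 10 + 4 = 24
u(3) = 2 × 24 + 4 = 52
u(4) = 2 × 52 + 4 = 108
u(5) = 2 × 108 + 4 = 220
u(6) = 2 × 220 + 4 = 444
u(7) = 2 × 444 + 4 = 892
u(8) = 2 × 892 + 4 = 1788

1788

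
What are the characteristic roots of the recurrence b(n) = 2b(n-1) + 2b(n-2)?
Substitute b(n) = rⁿ and divide through by rⁿ⁻²: r² - 2r - 2 = 0
Discriminant: 2² + 4·2 = 12, not a perfect square, so by the quadratic formula r = (2 ± √12)/2.
General solution: b(n) = A·r₁ⁿ + B·r₂ⁿ where r₁,r₂ = (2 ± √12)/2

Characteristic: r² - 2r - 2 = 0, Roots: r = (2 ± √12)/2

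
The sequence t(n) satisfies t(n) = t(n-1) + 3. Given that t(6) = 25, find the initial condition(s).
t(6) = t(0) + 6·3, so t(0) = 25 - 18 = 7.

t(0) = 7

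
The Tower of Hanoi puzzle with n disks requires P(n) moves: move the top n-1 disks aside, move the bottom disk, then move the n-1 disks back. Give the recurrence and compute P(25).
Moving n disks = move the top n-1 disks aside (P(n-1) moves) + move the largest disk (1 move) + move the n-1 disks back on top (P(n-1) moves), so P(n) = 2P(n-1) + 1, with P(1) = 1 (a single disk takes one move).
First terms: 1, 3, 7, 15, 31, 63, … — each is one less than a power of 2. Indeed P(n) + 1 = 2(P(n-1) + 1) with P(1) + 1 = 2, so P(n) + 1 = 2ⁿ and P(n) = 2ⁿ - 1.
Hence P(25) = 2^25 - 1 = 33554432 - 1 = 33554431.

P(n) = 2P(n-1) + 1, P(1) = 1; P(25) = 33554431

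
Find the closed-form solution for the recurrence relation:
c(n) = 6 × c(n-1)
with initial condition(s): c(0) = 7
Recurrence: c(n) = 6 × c(n-1), initial: c(0) = 7.
Each term is 6 times the previous, so this is geometric with ratio 6. After n steps: c(n) = c(0)·6ⁿ = 7·6ⁿ.

c(n) = 7·6ⁿ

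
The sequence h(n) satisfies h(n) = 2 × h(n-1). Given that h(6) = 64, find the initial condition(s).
In general h(n) = 2ⁿ · h(0). At n = 6: h(0) = h(6) / 2^6 = 64 / 64 = 1.

h(0) = 1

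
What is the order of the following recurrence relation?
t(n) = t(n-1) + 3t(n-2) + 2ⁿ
The order is the largest lag k for which t(n-k) appears. Here the deepest term is t(n-2) (the 2ⁿ term is non-homogeneous and does not affect the order), so the order is 2.

Order 2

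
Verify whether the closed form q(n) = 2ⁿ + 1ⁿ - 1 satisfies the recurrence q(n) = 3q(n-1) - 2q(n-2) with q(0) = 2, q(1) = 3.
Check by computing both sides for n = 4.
From the recurrence with q(0) = 2, q(1) = 3:
  q(0) = 2, q(1) = 3, q(2) = 5, q(3) = 9, q(4) = 17
  so the recurrence gives q(4) = 17.
From the proposed closed form q(n) = 2ⁿ + 1ⁿ - 1:
  q(4) = 16.
The recurrence gives 17 but the closed form gives 16, so the closed form does not satisfy the recurrence.

No, the closed form is incorrect.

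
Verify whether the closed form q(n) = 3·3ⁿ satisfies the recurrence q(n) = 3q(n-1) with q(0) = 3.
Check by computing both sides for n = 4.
From the recurrence with q(0) = 3:
  q(0) = 3, q(1) = 9, q(2) = 27, q(3) = 81, q(4) = 243
  so the recurrence gives q(4) = 243.
From the proposed closed form q(n) = 3·3ⁿ:
  q(4) = 243.
Both sides give 243 at n = 4, and the initial condition(s) match, so the closed form is consistent.

Yes, the closed form is correct.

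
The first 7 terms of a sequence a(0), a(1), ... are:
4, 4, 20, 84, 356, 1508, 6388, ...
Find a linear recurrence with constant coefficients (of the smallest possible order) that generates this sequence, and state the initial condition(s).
Look for the lowest-order linear relation among consecutive terms.
Observation: a(n) - 4·a(n-1) - (1)·a(n-2) = 0 holds for the shown terms, and no order-1 relation a(n) = α·a(n-1) + β fits.
Check at n=3: 4·20 + (1)·4 = 84. ✓

a(n) = 4a(n-1) + a(n-2), a(0) = 4, a(1) = 4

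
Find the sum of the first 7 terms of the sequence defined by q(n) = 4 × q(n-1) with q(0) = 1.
Computing the sequence terms: 1, 4, 16, 64, 256, 1024, 4096
Adding these values together:

5461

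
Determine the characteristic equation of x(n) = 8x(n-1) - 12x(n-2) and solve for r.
Substitute x(n) = rⁿ and divide through by rⁿ⁻²: r² - 8r + 12 = 0
Factor: (r - 6)(r - 2) = 0, so r = 6, 2.
General solution: x(n) = A·6ⁿ + B·2ⁿ

Characteristic: r² - 8r + 12 = 0, Roots: r = 6, 2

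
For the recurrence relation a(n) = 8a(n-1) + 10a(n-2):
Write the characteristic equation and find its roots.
Substitute a(n) = rⁿ and divide through by rⁿ⁻²: r² - 8r - 10 = 0
Discriminant: 8² + 4·10 = 104, not a perfect square, so by the quadratic formula r = (8 ± √104)/2.
General solution: a(n) = A·r₁ⁿ + B·r₂ⁿ where r₁,r₂ = (8 ± √104)/2

Characteristic: r² - 8r - 10 = 0, Roots: r = (8 ± √104)/2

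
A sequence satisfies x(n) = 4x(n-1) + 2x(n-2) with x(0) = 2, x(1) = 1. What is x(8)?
Computing the sequence terms:
2, 1, 8, 34, 152, 676, 3008, 13384, 59552

59552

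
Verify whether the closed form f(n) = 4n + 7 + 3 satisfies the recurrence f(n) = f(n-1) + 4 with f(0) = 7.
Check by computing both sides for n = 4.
From the recurrence with f(0) = 7:
  f(0) = 7, f(1) = 11, f(2) = 15, f(3) = 19, f(4) = 23
  so the recurrence gives f(4) = 23.
From the proposed closed form f(n) = 4n + 7 + 3:
  f(4) = 26.
The recurrence gives 23 but the closed form gives 26, so the closed form does not satisfy the recurrence.

No, the closed form is incorrect.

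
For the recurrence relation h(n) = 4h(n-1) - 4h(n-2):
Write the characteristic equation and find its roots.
Substitute h(n) = rⁿ and divide through by rⁿ⁻²: r² - 4r + 4 = 0
Factor: (r - 2)² = 0, so r = 2 (double root).
General solution: h(n) = (A + Bn)·2ⁿ

Characteristic: r² - 4r + 4 = 0, Roots: r = 2 (double root)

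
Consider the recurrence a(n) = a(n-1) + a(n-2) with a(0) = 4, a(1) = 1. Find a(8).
Computing the sequence terms:
4, 1, 5, 6, 11, 17, 28, 45, 73

73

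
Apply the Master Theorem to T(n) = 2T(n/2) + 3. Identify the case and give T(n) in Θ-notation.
Master Theorem template: T(n) = a·T(n/b) + f(n).
Here: a=2, b=2, f(n)=3
Compute log_b(a) = log_2(2) = 1.
f(n) = 3 = O(n^(1-ε)) with ε = 1. Case 1: T(n) = Θ(n^log_b(a)) = Θ(n).

Case 1: T(n) = Θ(n)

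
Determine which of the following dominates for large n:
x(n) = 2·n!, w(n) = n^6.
Comparing growth rates:
Growth-rate hierarchy: log n ≺ any polynomial ≺ any exponential cⁿ (c>1) ≺ n! ≺ nⁿ.
factorial dominates polynomial degree 6 asymptotically.

x(n) grows faster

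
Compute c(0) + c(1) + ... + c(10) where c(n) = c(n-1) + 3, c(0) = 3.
Computing the sequence terms: 3, 6, 9, 12, 15, 18, 21, 24, 27, 30, 33
Adding these values together:

198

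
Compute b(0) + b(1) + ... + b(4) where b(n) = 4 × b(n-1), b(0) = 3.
Computing the sequence terms: 3, 12, 48, 192, 768
Adding these values together:

1023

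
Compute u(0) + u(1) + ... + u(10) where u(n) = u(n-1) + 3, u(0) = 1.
Computing the sequence terms: 1, 4, 7, 10, 13, 16, 19, 22, 25, 28, 31
Adding these values together:

176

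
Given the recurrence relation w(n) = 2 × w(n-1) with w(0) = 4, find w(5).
Computing step by step:
w(0) = 4
w(1) = 2 × 4 = 8
w(2) = 2 × 8 = 16
w(3) = 2 × 16 = 32
w(4) = 2 × 32 = 64
w(5) = 2 × 64 = 128

128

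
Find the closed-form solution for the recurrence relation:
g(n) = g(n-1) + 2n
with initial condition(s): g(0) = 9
Recurrence: g(n) = g(n-1) + 2n, initial: g(0) = 9.
Telescoping: g(n) = g(0) + 2·Σᵢ₌₁ⁿ i = 9 + 2·n(n+1)/2.

g(n) = 2·n(n+1)/2 + 9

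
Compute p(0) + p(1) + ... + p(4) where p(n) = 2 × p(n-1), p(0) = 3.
Computing the sequence terms: 3, 6, 12, 24, 48
Adding these values together:

93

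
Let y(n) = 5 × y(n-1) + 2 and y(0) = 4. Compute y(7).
Computing step by step:
y(0) = 4
y(1) = 5 × 4 + 2 = 22
y(2) = 5 × 22 + 2 = 112
y(3) = 5 × 112 + 2 = 562
y(4) = 5 × 562 + 2 = 2812
y(5) = 5 × 2812 + 2 = 14062
y(6) = 5 × 14062 + 2 = 70312
y(7) = 5 × 70312 + 2 = 351562

351562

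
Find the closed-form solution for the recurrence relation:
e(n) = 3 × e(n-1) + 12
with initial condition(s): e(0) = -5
Recurrence: e(n) = 3 × e(n-1) + 12, initial: e(0) = -5.
Try e(n) = A·3ⁿ + C. Substituting: A·3ⁿ + C = 3(A·3ⁿ⁻¹ + C) + 12 = A·3ⁿ + 3C + 12, so C = 3C + 12, giving C = -6. Then e(0) = A - 6 = -5 gives A = 1.

e(n) = 3ⁿ - 6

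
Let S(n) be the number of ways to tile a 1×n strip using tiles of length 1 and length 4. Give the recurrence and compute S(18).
Condition on the last tile: it has length 1 (leaving a 1×(n-1) strip) or length 4 (leaving a 1×(n-4) strip), so S(n) = S(n-1) + S(n-4) (order-4 linear recurrence).
For 0 ≤ i < 4 only unit tiles fit, so S(i) = 1.
Iterating the recurrence: S(4) = 2, S(5) = 3, S(6) = 4, S(7) = 5, S(8) = 7, S(9) = 10, S(10) = 14, S(11) = 19, S(12) = 26, S(13) = 36, S(14) = 50, S(15) = 69, S(16) = 95, S(17) = 131, S(18) = 181.

S(n) = S(n-1) + S(n-4), with S(i) = 1 for 0 ≤ i < 4; S(18) = 181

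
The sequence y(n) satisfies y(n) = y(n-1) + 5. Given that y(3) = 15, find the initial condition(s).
y(3) = y(0) + 3·5, so y(0) = 15 - 15 = 0.

y(0) = 0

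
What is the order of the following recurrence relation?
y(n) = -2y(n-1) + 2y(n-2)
The order is the largest lag k for which y(n-k) appears. Here the deepest term is y(n-2), so the order is 2.

Order 2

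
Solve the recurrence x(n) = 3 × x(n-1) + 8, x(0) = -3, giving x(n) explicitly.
Recurrence: x(n) = 3 × x(n-1) + 8, initial: x(0) = -3.
Try x(n) = A·3ⁿ + C. Substituting: A·3ⁿ + C = 3(A·3ⁿ⁻¹ + C) + 8 = A·3ⁿ + 3C + 8, so C = 3C + 8, giving C = -4. Then x(0) = A - 4 = -3 gives A = 1.

x(n) = 3ⁿ - 4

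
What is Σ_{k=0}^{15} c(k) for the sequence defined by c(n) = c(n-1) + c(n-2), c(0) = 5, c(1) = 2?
Computing the sequence terms: 5, 2, 7, 9, 16, 25, 41, 66, 107, 173, 280, 453, 733, 1186, 1919, 3105
Adding these values together:

8127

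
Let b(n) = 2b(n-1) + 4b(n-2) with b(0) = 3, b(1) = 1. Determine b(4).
Computing the sequence terms:
3, 1, 14, 32, 120

120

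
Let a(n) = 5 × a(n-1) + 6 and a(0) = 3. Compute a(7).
Computing step by step:
a(0) = 3
a(1) = 5 × 3 + 6 = 21
a(2) = 5 × 21 + 6 = 111
a(3) = 5 × 111 + 6 = 561
a(4) = 5 × 561 + 6 = 2811
a(5) = 5 × 2811 + 6 = 14061
a(6) = 5 × 14061 + 6 = 70311
a(7) = 5 × 70311 + 6 = 351561

351561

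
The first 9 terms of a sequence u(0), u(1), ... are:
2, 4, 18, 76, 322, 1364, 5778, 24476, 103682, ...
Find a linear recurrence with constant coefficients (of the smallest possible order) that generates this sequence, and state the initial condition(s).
Look for the lowest-order linear relation among consecutive terms.
Observation: u(n) - 4·u(n-1) - (1)·u(n-2) = 0 holds for the shown terms, and no order-1 relation u(n) = α·u(n-1) + β fits.
Check at n=3: 4·18 + (1)·4 = 76. ✓

u(n) = 4u(n-1) + u(n-2), u(0) = 2, u(1) = 4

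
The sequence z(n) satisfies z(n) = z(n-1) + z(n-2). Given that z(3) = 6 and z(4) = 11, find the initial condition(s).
Work backwards using z(k) = z(k+2) - z(k+1):
z(2) = z(4) - z(3) = 11 - 6 = 5
z(1) = z(3) - z(2) = 6 - 5 = 1
z(0) = z(2) - z(1) = 5 - 1 = 4

z(0) = 4, z(1) = 1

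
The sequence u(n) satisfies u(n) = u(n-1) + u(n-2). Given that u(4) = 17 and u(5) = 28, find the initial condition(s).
Work backwards using u(k) = u(k+2) - u(k+1):
u(3) = u(5) - u(4) = 28 - 17 = 11
u(2) = u(4) - u(3) = 17 - 11 = 6
u(1) = u(3) - u(2) = 11 - 6 = 5
u(0) = u(2) - u(1) = 6 - 5 = 1

u(0) = 1, u(1) = 5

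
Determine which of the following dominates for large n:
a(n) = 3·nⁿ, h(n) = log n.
Comparing growth rates:
Growth-rate hierarchy: log n ≺ any polynomial ≺ any exponential cⁿ (c>1) ≺ n! ≺ nⁿ.
super-exponential nⁿ dominates logarithmic asymptotically.

a(n) grows faster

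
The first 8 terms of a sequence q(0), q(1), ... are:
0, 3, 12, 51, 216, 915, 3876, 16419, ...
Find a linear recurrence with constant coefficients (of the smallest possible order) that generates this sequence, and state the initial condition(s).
Look for the lowest-order linear relation among consecutive terms.
Observation: q(n) - 4·q(n-1) - (1)·q(n-2) = 0 holds for the shown terms, and no order-1 relation q(n) = α·q(n-1) + β fits.
Check at n=3: 4·12 + (1)·3 = 51. ✓

q(n) = 4q(n-1) + q(n-2), q(0) = 0, q(1) = 3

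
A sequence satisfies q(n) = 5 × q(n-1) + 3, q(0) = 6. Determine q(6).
Computing step by step:
q(0) = 6
q(1) = 5 × 6 + 3 = 33
q(2) = 5 × 33 + 3 = 168
q(3) = 5 × 168 + 3 = 843
q(4) = 5 × 843 + 3 = 4218
q(5) = 5 × 4218 + 3 = 21093
q(6) = 5 × 21093 + 3 = 105468

105468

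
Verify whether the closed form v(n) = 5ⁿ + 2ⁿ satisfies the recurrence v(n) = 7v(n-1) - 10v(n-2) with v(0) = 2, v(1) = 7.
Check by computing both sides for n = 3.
From the recurrence with v(0) = 2, v(1) = 7:
  v(0) = 2, v(1) = 7, v(2) = 29, v(3) = 133
  so the recurrence gives v(3) = 133.
From the proposed closed form v(n) = 5ⁿ + 2ⁿ:
  v(3) = 133.
Both sides give 133 at n = 3, and the initial condition(s) match, so the closed form is consistent.

Yes, the closed form is correct.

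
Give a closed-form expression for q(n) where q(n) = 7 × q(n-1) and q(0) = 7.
Recurrence: q(n) = 7 × q(n-1), initial: q(0) = 7.
Each term is 7 times the previous, so this is geometric with ratio 7. After n steps: q(n) = q(0)·7ⁿ = 7·7ⁿ.

q(n) = 7·7ⁿ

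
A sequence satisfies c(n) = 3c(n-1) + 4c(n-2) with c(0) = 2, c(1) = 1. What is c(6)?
Computing the sequence terms:
2, 1, 11, 37, 155, 613, 2459

2459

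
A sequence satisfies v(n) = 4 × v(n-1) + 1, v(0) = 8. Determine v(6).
Computing step by step:
v(0) = 8
v(1) = 4 × 8 + 1 = 33
v(2) = 4 × 33 + 1 = 133
v(3) = 4 × 133 + 1 = 533
v(4) = 4 × 533 + 1 = 2133
v(5) = 4 × 2133 + 1 = 8533
v(6) = 4 × 8533 + 1 = 34133

34133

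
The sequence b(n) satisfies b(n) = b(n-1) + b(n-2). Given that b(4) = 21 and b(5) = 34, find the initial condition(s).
Work backwards using b(k) = b(k+2) - b(k+1):
b(3) = b(5) - b(4) = 34 - 21 = 13
b(2) = b(4) - b(3) = 21 - 13 = 8
b(1) = b(3) - b(2) = 13 - 8 = 5
b(0) = b(2) - b(1) = 8 - 5 = 3

b(0) = 3, b(1) = 5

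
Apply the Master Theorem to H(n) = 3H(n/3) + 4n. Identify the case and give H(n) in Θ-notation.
Master Theorem template: H(n) = a·H(n/b) + f(n).
Here: a=3, b=3, f(n)=4n
Compute log_b(a) = log_3(3) = 1.
f(n) = 4n = Θ(n). Case 2: H(n) = Θ(n log n).

Case 2: H(n) = Θ(n log n)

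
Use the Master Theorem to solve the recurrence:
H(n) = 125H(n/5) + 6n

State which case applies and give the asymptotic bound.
Master Theorem template: H(n) = a·H(n/b) + f(n).
Here: a=125, b=5, f(n)=6n
Compute log_b(a) = log_5(125) = 3.
f(n) = 6n = O(n^(3-ε)) with ε = 2. Case 1: H(n) = Θ(n^log_b(a)) = Θ(n^3).

Case 1: H(n) = Θ(n^3)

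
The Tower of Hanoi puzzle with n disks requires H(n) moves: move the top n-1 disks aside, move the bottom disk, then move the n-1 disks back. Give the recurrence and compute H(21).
Moving n disks = move the top n-1 disks aside (H(n-1) moves) + move the largest disk (1 move) + move the n-1 disks back on top (H(n-1) moves), so H(n) = 2H(n-1) + 1, with H(1) = 1 (a single disk takes one move).
First terms: 1, 3, 7, 15, 31, 63, … — each is one less than a power of 2. Indeed H(n) + 1 = 2(H(n-1) + 1) with H(1) + 1 = 2, so H(n) + 1 = 2ⁿ and H(n) = 2ⁿ - 1.
Hence H(21) = 2^21 - 1 = 2097152 - 1 = 2097151.

H(n) = 2H(n-1) + 1, H(1) = 1; H(21) = 2097151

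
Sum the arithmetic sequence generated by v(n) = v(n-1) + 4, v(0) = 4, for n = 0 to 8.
Computing the sequence terms: 4, 8, 12, 16, 20, 24, 28, 32, 36
Adding these values together:

180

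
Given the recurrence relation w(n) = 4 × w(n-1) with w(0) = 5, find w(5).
Computing step by step:
w(0) = 5
w(1) = 4 × 5 = 20
w(2) = 4 × 20 = 80
w(3) = 4 × 80 = 320
w(4) = 4 × 320 = 1280
w(5) = 4 × 1280 = 5120

5120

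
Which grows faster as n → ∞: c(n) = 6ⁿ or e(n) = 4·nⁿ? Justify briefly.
Comparing growth rates:
Growth-rate hierarchy: log n ≺ any polynomial ≺ any exponential cⁿ (c>1) ≺ n! ≺ nⁿ.
super-exponential nⁿ dominates exponential base 6 asymptotically.

e(n) grows faster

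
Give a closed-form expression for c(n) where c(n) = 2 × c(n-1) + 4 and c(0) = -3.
Recurrence: c(n) = 2 × c(n-1) + 4, initial: c(0) = -3.
Try c(n) = A·2ⁿ + C. Substituting: A·2ⁿ + C = 2(A·2ⁿ⁻¹ + C) + 4 = A·2ⁿ + 2C + 4, so C = 2C + 4, giving C = -4. Then c(0) = A - 4 = -3 gives A = 1.

c(n) = 2ⁿ - 4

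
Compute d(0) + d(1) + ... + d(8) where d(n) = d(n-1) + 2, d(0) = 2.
Computing the sequence terms: 2, 4, 6, 8, 10, 12, 14, 16, 18
Adding these values together:

90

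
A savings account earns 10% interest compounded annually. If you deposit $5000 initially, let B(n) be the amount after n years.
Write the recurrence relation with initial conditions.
Each year the balance grows by 10%, i.e. is multiplied by 1 + 10/100 = 1.1, so B(n) = 1.1 × B(n-1). The initial deposit gives B(0) = 5000.
Unrolling gives the closed form B(n) = 5000 × (1.1)ⁿ.

B(n) = 1.1 × B(n-1), B(0) = 5000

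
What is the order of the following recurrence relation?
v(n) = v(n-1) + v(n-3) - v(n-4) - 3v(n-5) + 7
The order is the largest lag k for which v(n-k) appears. Here the deepest term is v(n-5) (the 7 term is non-homogeneous and does not affect the order), so the order is 5.

Order 5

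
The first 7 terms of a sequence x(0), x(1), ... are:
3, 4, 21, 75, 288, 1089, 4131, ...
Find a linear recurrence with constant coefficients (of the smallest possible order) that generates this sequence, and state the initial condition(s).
Look for the lowest-order linear relation among consecutive terms.
Observation: x(n) - 3·x(n-1) - (3)·x(n-2) = 0 holds for the shown terms, and no order-1 relation x(n) = α·x(n-1) + β fits.
Check at n=3: 3·21 + (3)·4 = 75. ✓

x(n) = 3x(n-1) + 3x(n-2), x(0) = 3, x(1) = 4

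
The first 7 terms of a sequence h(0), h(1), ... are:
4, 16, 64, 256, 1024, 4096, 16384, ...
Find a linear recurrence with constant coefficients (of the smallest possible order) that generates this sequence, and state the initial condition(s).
Look for the lowest-order linear relation among consecutive terms.
Observation: each term is 4× the previous.
Check at n=2: 4·16 = 64. ✓

h(n) = 4 × h(n-1), h(0) = 4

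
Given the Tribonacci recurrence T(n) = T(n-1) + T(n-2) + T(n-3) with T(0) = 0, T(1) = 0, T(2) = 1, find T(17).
Computing the sequence terms:
0, 0, 1, 1, 2, 4, 7, 13, 24, 44, 81, 149, 274, 504, 927, 1705, 3136, 5768

5768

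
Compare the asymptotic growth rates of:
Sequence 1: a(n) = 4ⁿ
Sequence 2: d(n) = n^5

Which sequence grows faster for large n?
Comparing growth rates:
Growth-rate hierarchy: log n ≺ any polynomial ≺ any exponential cⁿ (c>1) ≺ n! ≺ nⁿ.
exponential base 4 dominates polynomial degree 5 asymptotically.

a(n) grows faster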